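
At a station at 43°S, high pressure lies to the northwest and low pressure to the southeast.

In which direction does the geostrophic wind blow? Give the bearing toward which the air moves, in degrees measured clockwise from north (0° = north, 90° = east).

The pressure-gradient force points toward the southeast (bearing 135°).
Geostrophic balance: in the Southern Hemisphere the Coriolis force deflects motion to the left, so the geostrophic wind blows 90° to the left of the pressure-gradient force (low pressure on the right).
Rotating 135° by 90° counterclockwise gives 045° — the wind blows toward the northeast.

045°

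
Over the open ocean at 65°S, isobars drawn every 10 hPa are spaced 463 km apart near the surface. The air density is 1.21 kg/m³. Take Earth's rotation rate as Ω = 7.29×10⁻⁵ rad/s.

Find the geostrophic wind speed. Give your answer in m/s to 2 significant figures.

14 m/s

Coriolis parameter at 65°S:
f = 2Ω sin φ = 2 × 7.29×10⁻⁵ × sin 65° = 1.32×10⁻⁴ s⁻¹
Pressure gradient: |∂P/∂n| = 1000 Pa / 463000 m = 2.16×10⁻³ Pa/m
Geostrophic balance (pressure-gradient force = Coriolis force):
V_g = (1/(fρ)) |∂P/∂n| = 2.16×10⁻³ / (1.32×10⁻⁴ × 1.21) = 13.5 m/s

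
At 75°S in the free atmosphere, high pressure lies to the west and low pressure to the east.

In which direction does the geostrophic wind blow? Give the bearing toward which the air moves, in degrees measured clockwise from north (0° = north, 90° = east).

The pressure-gradient force points toward the east (bearing 090°).
Geostrophic balance: in the Southern Hemisphere the Coriolis force deflects motion to the left, so the geostrophic wind blows 90° to the left of the pressure-gradient force (low pressure on the right).
Rotating 090° by 90° counterclockwise gives 000° — the wind blows toward the north.

000°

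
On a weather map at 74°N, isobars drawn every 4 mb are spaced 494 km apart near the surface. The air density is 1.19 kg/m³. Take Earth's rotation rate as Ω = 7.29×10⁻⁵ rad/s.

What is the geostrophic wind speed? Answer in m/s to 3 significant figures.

4.85 m/s

Coriolis parameter at 74°N:
f = 2Ω sin φ = 2 × 7.29×10⁻⁵ × sin 74° = 1.40×10⁻⁴ s⁻¹
Pressure gradient: |∂P/∂n| = 400 Pa / 494000 m = 8.10×10⁻⁴ Pa/m
Geostrophic balance (pressure-gradient force = Coriolis force):
V_g = (1/(fρ)) |∂P/∂n| = 8.10×10⁻⁴ / (1.40×10⁻⁴ × 1.19) = 4.85 m/s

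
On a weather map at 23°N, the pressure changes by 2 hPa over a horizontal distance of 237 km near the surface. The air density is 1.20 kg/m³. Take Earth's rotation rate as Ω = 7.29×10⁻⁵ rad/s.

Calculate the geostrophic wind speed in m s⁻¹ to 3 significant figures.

12.3 m s⁻¹

Coriolis parameter at 23°N:
f = 2Ω sin φ = 2 × 7.29×10⁻⁵ × sin 23° = 5.70×10⁻⁵ s⁻¹
Pressure gradient: |∂P/∂n| = 200 Pa / 237000 m = 8.44×10⁻⁴ Pa/m
Geostrophic balance (pressure-gradient force = Coriolis force):
V_g = (1/(fρ)) |∂P/∂n| = 8.44×10⁻⁴ / (5.70×10⁻⁵ × 1.20) = 12.3 m/s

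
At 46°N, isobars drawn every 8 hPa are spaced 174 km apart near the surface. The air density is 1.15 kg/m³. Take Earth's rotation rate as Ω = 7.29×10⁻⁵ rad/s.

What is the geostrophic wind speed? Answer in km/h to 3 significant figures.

Coriolis parameter at 46°N:
f = 2Ω sin φ = 2 × 7.29×10⁻⁵ × sin 46° = 1.05×10⁻⁴ s⁻¹
Pressure gradient: |∂P/∂n| = 800 Pa / 174000 m = 4.60×10⁻³ Pa/m
Geostrophic balance (pressure-gradient force = Coriolis force):
V_g = (1/(fρ)) |∂P/∂n| = 4.60×10⁻³ / (1.05×10⁻⁴ × 1.15) = 38.1 m/s
Converting: 38.1 m/s × 3.6 = 137 km/h

137 km/h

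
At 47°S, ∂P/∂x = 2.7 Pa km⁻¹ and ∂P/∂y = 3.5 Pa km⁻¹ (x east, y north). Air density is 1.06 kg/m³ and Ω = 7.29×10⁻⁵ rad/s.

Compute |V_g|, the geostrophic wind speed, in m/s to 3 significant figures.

39.1 m/s

Coriolis parameter at 47°S:
f = 2Ω sin φ = 2 × 7.29×10⁻⁵ × sin 47° = 1.07×10⁻⁴ s⁻¹
In the Southern Hemisphere f is negative: f = −1.07×10⁻⁴ s⁻¹.
Component geostrophic relations (x east, y north):
u_g = −(1/(fρ)) ∂P/∂y,  v_g = (1/(fρ)) ∂P/∂x
u_g = −(3.5×10⁻³)/(−1.07×10⁻⁴ × 1.06) = 31.0 m/s;  v_g = (2.7×10⁻³)/(−1.07×10⁻⁴ × 1.06) = −23.9 m/s
|V_g| = √(u_g² + v_g²) = 39.1 m/s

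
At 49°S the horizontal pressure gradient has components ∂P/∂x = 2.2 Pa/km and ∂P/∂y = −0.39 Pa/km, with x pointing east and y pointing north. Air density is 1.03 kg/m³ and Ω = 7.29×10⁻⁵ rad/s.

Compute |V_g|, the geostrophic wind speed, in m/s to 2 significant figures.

20 m/s

Coriolis parameter at 49°S:
f = 2Ω sin φ = 2 × 7.29×10⁻⁵ × sin 49° = 1.10×10⁻⁴ s⁻¹
In the Southern Hemisphere f is negative: f = −1.10×10⁻⁴ s⁻¹.
Component geostrophic relations (x east, y north):
u_g = −(1/(fρ)) ∂P/∂y,  v_g = (1/(fρ)) ∂P/∂x
u_g = −(−0.39×10⁻³)/(−1.10×10⁻⁴ × 1.03) = −3.44 m/s;  v_g = (2.2×10⁻³)/(−1.10×10⁻⁴ × 1.03) = −19.4 m/s
|V_g| = √(u_g² + v_g²) = 19.7 m/s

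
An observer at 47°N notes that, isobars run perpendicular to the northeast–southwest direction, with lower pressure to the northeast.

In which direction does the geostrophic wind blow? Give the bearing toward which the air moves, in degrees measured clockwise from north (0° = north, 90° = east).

The pressure-gradient force points toward the northeast (bearing 045°).
Geostrophic balance: in the Northern Hemisphere the Coriolis force deflects motion to the right, so the geostrophic wind blows 90° to the right of the pressure-gradient force (low pressure on the left).
Rotating 045° by 90° clockwise gives 135° — the wind blows toward the southeast.

135°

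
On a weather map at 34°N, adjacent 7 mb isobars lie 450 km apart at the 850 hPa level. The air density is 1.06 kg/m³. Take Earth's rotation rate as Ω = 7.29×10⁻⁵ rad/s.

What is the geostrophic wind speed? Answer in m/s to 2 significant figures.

Coriolis parameter at 34°N:
f = 2Ω sin φ = 2 × 7.29×10⁻⁵ × sin 34° = 8.15×10⁻⁵ s⁻¹
Pressure gradient: |∂P/∂n| = 700 Pa / 450000 m = 1.56×10⁻³ Pa/m
Geostrophic balance (pressure-gradient force = Coriolis force):
V_g = (1/(fρ)) |∂P/∂n| = 1.56×10⁻³ / (8.15×10⁻⁵ × 1.06) = 18.0 m/s

18 m/s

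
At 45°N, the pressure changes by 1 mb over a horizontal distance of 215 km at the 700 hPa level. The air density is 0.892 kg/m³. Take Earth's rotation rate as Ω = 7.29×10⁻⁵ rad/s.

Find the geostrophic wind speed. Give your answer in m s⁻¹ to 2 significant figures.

Coriolis parameter at 45°N:
f = 2Ω sin φ = 2 × 7.29×10⁻⁵ × sin 45° = 1.03×10⁻⁴ s⁻¹
Pressure gradient: |∂P/∂n| = 100 Pa / 215000 m = 4.65×10⁻⁴ Pa/m
Geostrophic balance (pressure-gradient force = Coriolis force):
V_g = (1/(fρ)) |∂P/∂n| = 4.65×10⁻⁴ / (1.03×10⁻⁴ × 0.892) = 5.06 m/s

5.1 m s⁻¹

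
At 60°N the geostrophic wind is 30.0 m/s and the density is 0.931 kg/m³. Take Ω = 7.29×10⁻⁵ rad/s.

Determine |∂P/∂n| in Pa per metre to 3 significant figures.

3.53×10⁻³ Pa/m

Coriolis parameter at 60°N:
f = 2Ω sin φ = 2 × 7.29×10⁻⁵ × sin 60° = 1.26×10⁻⁴ s⁻¹
Geostrophic balance rearranged: |∂P/∂n| = f ρ V_g
|∂P/∂n| = 1.26×10⁻⁴ × 0.931 × 30.0 = 3.53×10⁻³ Pa/m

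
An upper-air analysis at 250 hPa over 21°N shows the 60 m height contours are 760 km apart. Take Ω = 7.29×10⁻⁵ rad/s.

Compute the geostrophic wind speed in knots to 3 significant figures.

28.8 knots

Coriolis parameter at 21°N:
f = 2Ω sin φ = 2 × 7.29×10⁻⁵ × sin 21° = 5.23×10⁻⁵ s⁻¹
Height gradient: |∂Z/∂n| = 60 m / 760000 m = 7.89×10⁻⁵
On a pressure surface, geostrophic balance gives V_g = (g/f)|∂Z/∂n|:
V_g = 9.81 × 7.89×10⁻⁵ / 5.23×10⁻⁵ = 14.8 m/s
Converting: 14.8 m/s × 1.944 = 28.8 knots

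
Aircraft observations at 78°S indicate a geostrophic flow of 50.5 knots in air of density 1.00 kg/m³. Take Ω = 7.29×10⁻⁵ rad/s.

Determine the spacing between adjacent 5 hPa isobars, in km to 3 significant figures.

135 km

Coriolis parameter at 78°S:
f = 2Ω sin φ = 2 × 7.29×10⁻⁵ × sin 78° = 1.43×10⁻⁴ s⁻¹
Wind speed in SI: 50.5 knots = 26.0 m/s
Geostrophic balance rearranged: |∂P/∂n| = f ρ V_g
|∂P/∂n| = 1.43×10⁻⁴ × 1.00 × 26.0 = 3.71×10⁻³ Pa/m
Isobar spacing: Δn = ΔP/|∂P/∂n| = 500 Pa / 3.71×10⁻³ Pa/m = 134952 m ≈ 135 km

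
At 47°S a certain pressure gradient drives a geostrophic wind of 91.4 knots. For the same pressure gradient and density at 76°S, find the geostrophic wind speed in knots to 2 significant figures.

69 knots

With the same pressure gradient and density, V_g ∝ 1/f ∝ 1/sin φ.
V₂ = V₁ · sin φ₁ / sin φ₂ = 91.4 × sin 47° / sin 76°
V₂ = 91.4 × 0.7314/0.9703 = 69 knots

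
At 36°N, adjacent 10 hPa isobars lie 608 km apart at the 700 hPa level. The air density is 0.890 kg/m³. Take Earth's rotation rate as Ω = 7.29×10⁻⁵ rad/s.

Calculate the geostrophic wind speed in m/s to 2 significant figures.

22 m/s

Coriolis parameter at 36°N:
f = 2Ω sin φ = 2 × 7.29×10⁻⁵ × sin 36° = 8.57×10⁻⁵ s⁻¹
Pressure gradient: |∂P/∂n| = 1000 Pa / 608000 m = 1.64×10⁻³ Pa/m
Geostrophic balance (pressure-gradient force = Coriolis force):
V_g = (1/(fρ)) |∂P/∂n| = 1.64×10⁻³ / (8.57×10⁻⁵ × 0.890) = 21.6 m/s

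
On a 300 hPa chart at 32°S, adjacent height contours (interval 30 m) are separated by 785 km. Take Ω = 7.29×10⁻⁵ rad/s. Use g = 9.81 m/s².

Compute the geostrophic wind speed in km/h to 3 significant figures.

Coriolis parameter at 32°S:
f = 2Ω sin φ = 2 × 7.29×10⁻⁵ × sin 32° = 7.73×10⁻⁵ s⁻¹
Height gradient: |∂Z/∂n| = 30 m / 785000 m = 3.82×10⁻⁵
On a pressure surface, geostrophic balance gives V_g = (g/f)|∂Z/∂n|:
V_g = 9.81 × 3.82×10⁻⁵ / 7.73×10⁻⁵ = 4.85 m/s
Converting: 4.85 m/s × 3.6 = 17.5 km/h

17.5 km/h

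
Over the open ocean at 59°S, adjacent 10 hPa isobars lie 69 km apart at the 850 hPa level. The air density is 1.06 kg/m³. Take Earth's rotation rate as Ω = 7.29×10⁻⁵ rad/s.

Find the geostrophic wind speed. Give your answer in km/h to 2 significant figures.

Coriolis parameter at 59°S:
f = 2Ω sin φ = 2 × 7.29×10⁻⁵ × sin 59° = 1.25×10⁻⁴ s⁻¹
Pressure gradient: |∂P/∂n| = 1000 Pa / 69000 m = 1.45×10⁻² Pa/m
Geostrophic balance (pressure-gradient force = Coriolis force):
V_g = (1/(fρ)) |∂P/∂n| = 1.45×10⁻² / (1.25×10⁻⁴ × 1.06) = 109 m/s
Converting: 109 m/s × 3.6 = 390 km/h

390 km/h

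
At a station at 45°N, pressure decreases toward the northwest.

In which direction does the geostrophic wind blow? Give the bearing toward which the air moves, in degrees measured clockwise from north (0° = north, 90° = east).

The pressure-gradient force points toward the northwest (bearing 315°).
Geostrophic balance: in the Northern Hemisphere the Coriolis force deflects motion to the right, so the geostrophic wind blows 90° to the right of the pressure-gradient force (low pressure on the left).
Rotating 315° by 90° clockwise gives 045° — the wind blows toward the northeast.

045°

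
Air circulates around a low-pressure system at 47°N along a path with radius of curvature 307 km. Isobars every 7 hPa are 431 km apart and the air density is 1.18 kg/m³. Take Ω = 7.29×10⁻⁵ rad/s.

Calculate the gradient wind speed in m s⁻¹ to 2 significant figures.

9.9 m s⁻¹

Coriolis parameter at 47°N:
f = 2Ω sin φ = 2 × 7.29×10⁻⁵ × sin 47° = 1.07×10⁻⁴ s⁻¹
Pressure gradient: |∂P/∂n| = 700 Pa / 431000 m = 1.62×10⁻³ Pa/m
Geostrophic speed: V_g = |∂P/∂n|/(fρ) = 1.62×10⁻³/(1.07×10⁻⁴ × 1.18) = 12.9 m/s
Around a low, centrifugal force acts outward with Coriolis, so pressure-gradient force balances both:
(1/ρ)|∂P/∂n| = fV + V²/R  →  V² + fR·V − fR·V_g = 0
With fR = 1.07×10⁻⁴ × 307×10³ m = 32.7 m/s:
V = [−fR + √((fR)² + 4 fR V_g)]/2 = [−32.7 + √(32.7² + 4×32.7×12.9)]/2 = 9.91 m/s
Subgeostrophic (V < V_g = 12.9 m/s), as expected around a low.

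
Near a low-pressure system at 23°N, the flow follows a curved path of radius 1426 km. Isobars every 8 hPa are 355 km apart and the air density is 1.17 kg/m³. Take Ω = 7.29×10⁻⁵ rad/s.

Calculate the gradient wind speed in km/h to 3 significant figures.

Coriolis parameter at 23°N:
f = 2Ω sin φ = 2 × 7.29×10⁻⁵ × sin 23° = 5.70×10⁻⁵ s⁻¹
Pressure gradient: |∂P/∂n| = 800 Pa / 355000 m = 2.25×10⁻³ Pa/m
Geostrophic speed: V_g = |∂P/∂n|/(fρ) = 2.25×10⁻³/(5.70×10⁻⁵ × 1.17) = 33.8 m/s
Around a low, centrifugal force acts outward with Coriolis, so pressure-gradient force balances both:
(1/ρ)|∂P/∂n| = fV + V²/R  →  V² + fR·V − fR·V_g = 0
With fR = 5.70×10⁻⁵ × 1426×10³ m = 81.2 m/s:
V = [−fR + √((fR)² + 4 fR V_g)]/2 = [−81.2 + √(81.2² + 4×81.2×33.8)]/2 = 25.7 m/s
Subgeostrophic (V < V_g = 33.8 m/s), as expected around a low.
Converting: 25.7 m/s × 3.6 = 92.5 km/h

92.5 km/h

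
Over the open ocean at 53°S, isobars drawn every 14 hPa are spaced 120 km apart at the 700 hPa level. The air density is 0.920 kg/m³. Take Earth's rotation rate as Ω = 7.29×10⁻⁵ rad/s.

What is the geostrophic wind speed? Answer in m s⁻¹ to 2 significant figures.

Coriolis parameter at 53°S:
f = 2Ω sin φ = 2 × 7.29×10⁻⁵ × sin 53° = 1.16×10⁻⁴ s⁻¹
Pressure gradient: |∂P/∂n| = 1400 Pa / 120000 m = 1.17×10⁻² Pa/m
Geostrophic balance (pressure-gradient force = Coriolis force):
V_g = (1/(fρ)) |∂P/∂n| = 1.17×10⁻² / (1.16×10⁻⁴ × 0.920) = 109 m/s

110 m s⁻¹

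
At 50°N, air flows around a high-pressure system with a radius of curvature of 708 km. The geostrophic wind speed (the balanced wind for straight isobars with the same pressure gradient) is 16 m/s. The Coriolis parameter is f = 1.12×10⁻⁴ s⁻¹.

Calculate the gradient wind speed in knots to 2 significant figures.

Around a high, pressure-gradient force acts outward with centrifugal, so Coriolis balances both:
fV = (1/ρ)|∂P/∂n| + V²/R  →  V² − fR·V + fR·V_g = 0
With fR = 1.12×10⁻⁴ × 708×10³ m = 79.3 m/s:
V = [fR − √((fR)² − 4 fR V_g)]/2 = [79.3 − √(79.3² − 4×79.3×16)]/2 = 22.2 m/s
Supergeostrophic (V > V_g = 16 m/s), as expected around a high.
Converting: 22.2 m/s × 1.944 = 43 knots

43 knots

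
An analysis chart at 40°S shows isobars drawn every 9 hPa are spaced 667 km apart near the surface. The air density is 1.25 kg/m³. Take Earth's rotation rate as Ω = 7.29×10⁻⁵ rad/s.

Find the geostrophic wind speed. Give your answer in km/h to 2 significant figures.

Coriolis parameter at 40°S:
f = 2Ω sin φ = 2 × 7.29×10⁻⁵ × sin 40° = 9.37×10⁻⁵ s⁻¹
Pressure gradient: |∂P/∂n| = 900 Pa / 667000 m = 1.35×10⁻³ Pa/m
Geostrophic balance (pressure-gradient force = Coriolis force):
V_g = (1/(fρ)) |∂P/∂n| = 1.35×10⁻³ / (9.37×10⁻⁵ × 1.25) = 11.5 m/s
Converting: 11.5 m/s × 3.6 = 41 km/h

41 km/h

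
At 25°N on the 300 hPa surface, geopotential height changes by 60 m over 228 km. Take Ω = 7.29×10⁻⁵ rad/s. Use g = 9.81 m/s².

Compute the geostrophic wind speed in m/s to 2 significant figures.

Coriolis parameter at 25°N:
f = 2Ω sin φ = 2 × 7.29×10⁻⁵ × sin 25° = 6.16×10⁻⁵ s⁻¹
Height gradient: |∂Z/∂n| = 60 m / 228000 m = 2.63×10⁻⁴
On a pressure surface, geostrophic balance gives V_g = (g/f)|∂Z/∂n|:
V_g = 9.81 × 2.63×10⁻⁴ / 6.16×10⁻⁵ = 41.9 m/s

42 m/s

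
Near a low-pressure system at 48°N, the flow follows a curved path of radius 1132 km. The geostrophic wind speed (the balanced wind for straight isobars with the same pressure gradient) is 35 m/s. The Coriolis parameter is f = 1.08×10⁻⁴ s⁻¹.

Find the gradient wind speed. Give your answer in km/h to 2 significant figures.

100 km/h

Around a low, centrifugal force acts outward with Coriolis, so pressure-gradient force balances both:
(1/ρ)|∂P/∂n| = fV + V²/R  →  V² + fR·V − fR·V_g = 0
With fR = 1.08×10⁻⁴ × 1132×10³ m = 122 m/s:
V = [−fR + √((fR)² + 4 fR V_g)]/2 = [−122 + √(122² + 4×122×35)]/2 = 28.4 m/s
Subgeostrophic (V < V_g = 35 m/s), as expected around a low.
Converting: 28.4 m/s × 3.6 = 100 km/h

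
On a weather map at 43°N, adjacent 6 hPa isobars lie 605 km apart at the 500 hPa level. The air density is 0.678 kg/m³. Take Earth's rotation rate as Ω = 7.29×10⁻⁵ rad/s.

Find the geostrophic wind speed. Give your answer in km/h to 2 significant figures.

Coriolis parameter at 43°N:
f = 2Ω sin φ = 2 × 7.29×10⁻⁵ × sin 43° = 9.94×10⁻⁵ s⁻¹
Pressure gradient: |∂P/∂n| = 600 Pa / 605000 m = 9.92×10⁻⁴ Pa/m
Geostrophic balance (pressure-gradient force = Coriolis force):
V_g = (1/(fρ)) |∂P/∂n| = 9.92×10⁻⁴ / (9.94×10⁻⁵ × 0.678) = 14.7 m/s
Converting: 14.7 m/s × 3.6 = 53 km/h

53 km/h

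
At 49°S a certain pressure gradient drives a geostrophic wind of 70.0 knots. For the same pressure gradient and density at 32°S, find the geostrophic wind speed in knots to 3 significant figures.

With the same pressure gradient and density, V_g ∝ 1/f ∝ 1/sin φ.
V₂ = V₁ · sin φ₁ / sin φ₂ = 70.0 × sin 49° / sin 32°
V₂ = 70.0 × 0.7547/0.5299 = 99.7 knots

99.7 knots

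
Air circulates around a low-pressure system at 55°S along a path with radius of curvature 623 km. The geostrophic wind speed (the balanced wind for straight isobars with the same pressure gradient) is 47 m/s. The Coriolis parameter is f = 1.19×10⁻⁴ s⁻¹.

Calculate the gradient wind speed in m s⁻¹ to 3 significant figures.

Around a low, centrifugal force acts outward with Coriolis, so pressure-gradient force balances both:
(1/ρ)|∂P/∂n| = fV + V²/R  →  V² + fR·V − fR·V_g = 0
With fR = 1.19×10⁻⁴ × 623×10³ m = 74.1 m/s:
V = [−fR + √((fR)² + 4 fR V_g)]/2 = [−74.1 + √(74.1² + 4×74.1×47)]/2 = 32.6 m/s
Subgeostrophic (V < V_g = 47 m/s), as expected around a low.

32.6 m s⁻¹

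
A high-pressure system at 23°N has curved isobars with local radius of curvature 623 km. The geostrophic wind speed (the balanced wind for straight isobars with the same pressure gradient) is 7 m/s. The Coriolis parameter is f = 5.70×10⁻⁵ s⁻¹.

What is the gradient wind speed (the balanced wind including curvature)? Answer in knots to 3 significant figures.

18.6 knots

Around a high, pressure-gradient force acts outward with centrifugal, so Coriolis balances both:
fV = (1/ρ)|∂P/∂n| + V²/R  →  V² − fR·V + fR·V_g = 0
With fR = 5.70×10⁻⁵ × 623×10³ m = 35.5 m/s:
V = [fR − √((fR)² − 4 fR V_g)]/2 = [35.5 − √(35.5² − 4×35.5×7)]/2 = 9.59 m/s
Supergeostrophic (V > V_g = 7 m/s), as expected around a high.
Converting: 9.59 m/s × 1.944 = 18.6 knots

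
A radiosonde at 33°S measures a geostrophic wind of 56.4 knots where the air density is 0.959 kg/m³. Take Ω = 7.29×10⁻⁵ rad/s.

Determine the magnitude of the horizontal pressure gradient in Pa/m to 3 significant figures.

Coriolis parameter at 33°S:
f = 2Ω sin φ = 2 × 7.29×10⁻⁵ × sin 33° = 7.94×10⁻⁵ s⁻¹
Wind speed in SI: 56.4 knots = 29.0 m/s
Geostrophic balance rearranged: |∂P/∂n| = f ρ V_g
|∂P/∂n| = 7.94×10⁻⁵ × 0.959 × 29.0 = 2.21×10⁻³ Pa/m

2.21×10⁻³ Pa/m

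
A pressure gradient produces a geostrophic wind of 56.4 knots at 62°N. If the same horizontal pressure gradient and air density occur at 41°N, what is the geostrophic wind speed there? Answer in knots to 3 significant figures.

75.9 knots

With the same pressure gradient and density, V_g ∝ 1/f ∝ 1/sin φ.
V₂ = V₁ · sin φ₁ / sin φ₂ = 56.4 × sin 62° / sin 41°
V₂ = 56.4 × 0.8829/0.6561 = 75.9 knots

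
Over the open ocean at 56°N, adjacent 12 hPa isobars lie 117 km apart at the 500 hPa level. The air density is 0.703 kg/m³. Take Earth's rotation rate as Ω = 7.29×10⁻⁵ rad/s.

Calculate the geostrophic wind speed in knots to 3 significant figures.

235 knots

Coriolis parameter at 56°N:
f = 2Ω sin φ = 2 × 7.29×10⁻⁵ × sin 56° = 1.21×10⁻⁴ s⁻¹
Pressure gradient: |∂P/∂n| = 1200 Pa / 117000 m = 1.03×10⁻² Pa/m
Geostrophic balance (pressure-gradient force = Coriolis force):
V_g = (1/(fρ)) |∂P/∂n| = 1.03×10⁻² / (1.21×10⁻⁴ × 0.703) = 121 m/s
Converting: 121 m/s × 1.944 = 235 knots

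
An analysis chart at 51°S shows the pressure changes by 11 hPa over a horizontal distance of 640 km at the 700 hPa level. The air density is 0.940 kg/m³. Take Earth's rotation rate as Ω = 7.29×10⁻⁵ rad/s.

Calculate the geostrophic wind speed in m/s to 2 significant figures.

16 m/s

Coriolis parameter at 51°S:
f = 2Ω sin φ = 2 × 7.29×10⁻⁵ × sin 51° = 1.13×10⁻⁴ s⁻¹
Pressure gradient: |∂P/∂n| = 1100 Pa / 640000 m = 1.72×10⁻³ Pa/m
Geostrophic balance (pressure-gradient force = Coriolis force):
V_g = (1/(fρ)) |∂P/∂n| = 1.72×10⁻³ / (1.13×10⁻⁴ × 0.940) = 16.1 m/s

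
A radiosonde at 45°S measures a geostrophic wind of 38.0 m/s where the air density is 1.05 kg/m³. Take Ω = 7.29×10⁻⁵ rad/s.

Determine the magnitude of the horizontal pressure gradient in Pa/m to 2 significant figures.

Coriolis parameter at 45°S:
f = 2Ω sin φ = 2 × 7.29×10⁻⁵ × sin 45° = 1.03×10⁻⁴ s⁻¹
Geostrophic balance rearranged: |∂P/∂n| = f ρ V_g
|∂P/∂n| = 1.03×10⁻⁴ × 1.05 × 38.0 = 4.11×10⁻³ Pa/m

4.1×10⁻³ Pa/m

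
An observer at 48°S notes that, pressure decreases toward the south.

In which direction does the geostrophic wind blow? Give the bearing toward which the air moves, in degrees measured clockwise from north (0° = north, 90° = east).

The pressure-gradient force points toward the south (bearing 180°).
Geostrophic balance: in the Southern Hemisphere the Coriolis force deflects motion to the left, so the geostrophic wind blows 90° to the left of the pressure-gradient force (low pressure on the right).
Rotating 180° by 90° counterclockwise gives 090° — the wind blows toward the east.

090°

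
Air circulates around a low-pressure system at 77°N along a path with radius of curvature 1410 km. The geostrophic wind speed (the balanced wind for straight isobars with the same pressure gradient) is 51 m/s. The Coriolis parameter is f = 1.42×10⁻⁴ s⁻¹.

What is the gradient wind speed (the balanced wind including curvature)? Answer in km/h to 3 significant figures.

Around a low, centrifugal force acts outward with Coriolis, so pressure-gradient force balances both:
(1/ρ)|∂P/∂n| = fV + V²/R  →  V² + fR·V − fR·V_g = 0
With fR = 1.42×10⁻⁴ × 1410×10³ m = 200 m/s:
V = [−fR + √((fR)² + 4 fR V_g)]/2 = [−200 + √(200² + 4×200×51)]/2 = 42.1 m/s
Subgeostrophic (V < V_g = 51 m/s), as expected around a low.
Converting: 42.1 m/s × 3.6 = 152 km/h

152 km/h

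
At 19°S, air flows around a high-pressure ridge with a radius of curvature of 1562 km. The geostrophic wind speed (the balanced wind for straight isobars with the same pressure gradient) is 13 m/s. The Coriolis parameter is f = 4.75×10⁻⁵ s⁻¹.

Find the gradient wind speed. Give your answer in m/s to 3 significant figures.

Around a high, pressure-gradient force acts outward with centrifugal, so Coriolis balances both:
fV = (1/ρ)|∂P/∂n| + V²/R  →  V² − fR·V + fR·V_g = 0
With fR = 4.75×10⁻⁵ × 1562×10³ m = 74.2 m/s:
V = [fR − √((fR)² − 4 fR V_g)]/2 = [74.2 − √(74.2² − 4×74.2×13)]/2 = 16.8 m/s
Supergeostrophic (V > V_g = 13 m/s), as expected around a high.

16.8 m/s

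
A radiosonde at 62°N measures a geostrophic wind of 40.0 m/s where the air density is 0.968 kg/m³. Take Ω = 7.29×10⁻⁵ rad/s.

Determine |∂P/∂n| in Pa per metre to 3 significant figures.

4.98×10⁻³ Pa/m

Coriolis parameter at 62°N:
f = 2Ω sin φ = 2 × 7.29×10⁻⁵ × sin 62° = 1.29×10⁻⁴ s⁻¹
Geostrophic balance rearranged: |∂P/∂n| = f ρ V_g
|∂P/∂n| = 1.29×10⁻⁴ × 0.968 × 40.0 = 4.98×10⁻³ Pa/m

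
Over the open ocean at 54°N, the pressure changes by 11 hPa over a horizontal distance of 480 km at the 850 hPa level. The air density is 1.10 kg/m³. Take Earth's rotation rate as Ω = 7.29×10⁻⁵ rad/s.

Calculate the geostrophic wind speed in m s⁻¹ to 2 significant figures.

Coriolis parameter at 54°N:
f = 2Ω sin φ = 2 × 7.29×10⁻⁵ × sin 54° = 1.18×10⁻⁴ s⁻¹
Pressure gradient: |∂P/∂n| = 1100 Pa / 480000 m = 2.29×10⁻³ Pa/m
Geostrophic balance (pressure-gradient force = Coriolis force):
V_g = (1/(fρ)) |∂P/∂n| = 2.29×10⁻³ / (1.18×10⁻⁴ × 1.10) = 17.7 m/s

18 m s⁻¹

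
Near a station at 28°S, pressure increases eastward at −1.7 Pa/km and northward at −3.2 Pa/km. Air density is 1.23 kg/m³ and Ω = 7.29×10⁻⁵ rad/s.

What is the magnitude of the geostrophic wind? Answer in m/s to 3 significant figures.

43.0 m/s

Coriolis parameter at 28°S:
f = 2Ω sin φ = 2 × 7.29×10⁻⁵ × sin 28° = 6.84×10⁻⁵ s⁻¹
In the Southern Hemisphere f is negative: f = −6.84×10⁻⁵ s⁻¹.
Component geostrophic relations (x east, y north):
u_g = −(1/(fρ)) ∂P/∂y,  v_g = (1/(fρ)) ∂P/∂x
u_g = −(−3.2×10⁻³)/(−6.84×10⁻⁵ × 1.23) = −38.0 m/s;  v_g = (−1.7×10⁻³)/(−6.84×10⁻⁵ × 1.23) = 20.2 m/s
|V_g| = √(u_g² + v_g²) = 43.0 m/s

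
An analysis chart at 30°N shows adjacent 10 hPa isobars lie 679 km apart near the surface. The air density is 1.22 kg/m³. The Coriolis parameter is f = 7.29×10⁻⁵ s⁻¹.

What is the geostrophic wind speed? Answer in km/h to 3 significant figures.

Pressure gradient: |∂P/∂n| = 1000 Pa / 679000 m = 1.47×10⁻³ Pa/m
Geostrophic balance (pressure-gradient force = Coriolis force):
V_g = (1/(fρ)) |∂P/∂n| = 1.47×10⁻³ / (7.29×10⁻⁵ × 1.22) = 16.6 m/s
Converting: 16.6 m/s × 3.6 = 59.6 km/h

59.6 km/h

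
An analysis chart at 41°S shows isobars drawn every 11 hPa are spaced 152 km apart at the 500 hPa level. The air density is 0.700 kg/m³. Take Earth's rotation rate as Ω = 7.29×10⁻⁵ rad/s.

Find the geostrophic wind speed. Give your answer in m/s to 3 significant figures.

108 m/s

Coriolis parameter at 41°S:
f = 2Ω sin φ = 2 × 7.29×10⁻⁵ × sin 41° = 9.57×10⁻⁵ s⁻¹
Pressure gradient: |∂P/∂n| = 1100 Pa / 152000 m = 7.24×10⁻³ Pa/m
Geostrophic balance (pressure-gradient force = Coriolis force):
V_g = (1/(fρ)) |∂P/∂n| = 7.24×10⁻³ / (9.57×10⁻⁵ × 0.700) = 108 m/s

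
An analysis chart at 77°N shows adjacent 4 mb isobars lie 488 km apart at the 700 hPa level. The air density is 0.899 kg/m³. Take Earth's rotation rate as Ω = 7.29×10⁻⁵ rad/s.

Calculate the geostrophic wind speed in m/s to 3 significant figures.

6.42 m/s

Coriolis parameter at 77°N:
f = 2Ω sin φ = 2 × 7.29×10⁻⁵ × sin 77° = 1.42×10⁻⁴ s⁻¹
Pressure gradient: |∂P/∂n| = 400 Pa / 488000 m = 8.20×10⁻⁴ Pa/m
Geostrophic balance (pressure-gradient force = Coriolis force):
V_g = (1/(fρ)) |∂P/∂n| = 8.20×10⁻⁴ / (1.42×10⁻⁴ × 0.899) = 6.42 m/s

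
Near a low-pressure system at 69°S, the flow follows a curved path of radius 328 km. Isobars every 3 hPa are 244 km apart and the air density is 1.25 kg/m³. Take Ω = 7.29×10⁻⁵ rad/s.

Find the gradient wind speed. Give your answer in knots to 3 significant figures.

12.3 knots

Coriolis parameter at 69°S:
f = 2Ω sin φ = 2 × 7.29×10⁻⁵ × sin 69° = 1.36×10⁻⁴ s⁻¹
Pressure gradient: |∂P/∂n| = 300 Pa / 244000 m = 1.23×10⁻³ Pa/m
Geostrophic speed: V_g = |∂P/∂n|/(fρ) = 1.23×10⁻³/(1.36×10⁻⁴ × 1.25) = 7.23 m/s
Around a low, centrifugal force acts outward with Coriolis, so pressure-gradient force balances both:
(1/ρ)|∂P/∂n| = fV + V²/R  →  V² + fR·V − fR·V_g = 0
With fR = 1.36×10⁻⁴ × 328×10³ m = 44.6 m/s:
V = [−fR + √((fR)² + 4 fR V_g)]/2 = [−44.6 + √(44.6² + 4×44.6×7.23)]/2 = 6.33 m/s
Subgeostrophic (V < V_g = 7.23 m/s), as expected around a low.
Converting: 6.33 m/s × 1.944 = 12.3 knots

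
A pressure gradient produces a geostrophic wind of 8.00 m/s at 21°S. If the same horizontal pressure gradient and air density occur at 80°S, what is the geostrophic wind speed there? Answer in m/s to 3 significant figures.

2.91 m/s

With the same pressure gradient and density, V_g ∝ 1/f ∝ 1/sin φ.
V₂ = V₁ · sin φ₁ / sin φ₂ = 8.00 × sin 21° / sin 80°
V₂ = 8.00 × 0.3584/0.9848 = 2.91 m/s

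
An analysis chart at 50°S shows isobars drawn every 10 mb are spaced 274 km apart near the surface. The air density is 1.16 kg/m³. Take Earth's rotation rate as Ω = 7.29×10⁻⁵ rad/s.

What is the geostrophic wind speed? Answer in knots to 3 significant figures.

Coriolis parameter at 50°S:
f = 2Ω sin φ = 2 × 7.29×10⁻⁵ × sin 50° = 1.12×10⁻⁴ s⁻¹
Pressure gradient: |∂P/∂n| = 1000 Pa / 274000 m = 3.65×10⁻³ Pa/m
Geostrophic balance (pressure-gradient force = Coriolis force):
V_g = (1/(fρ)) |∂P/∂n| = 3.65×10⁻³ / (1.12×10⁻⁴ × 1.16) = 28.2 m/s
Converting: 28.2 m/s × 1.944 = 54.8 knots

54.8 knots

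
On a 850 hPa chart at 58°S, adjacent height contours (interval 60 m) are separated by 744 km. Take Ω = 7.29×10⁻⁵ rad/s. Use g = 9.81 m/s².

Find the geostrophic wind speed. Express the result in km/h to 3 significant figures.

23.0 km/h

Coriolis parameter at 58°S:
f = 2Ω sin φ = 2 × 7.29×10⁻⁵ × sin 58° = 1.24×10⁻⁴ s⁻¹
Height gradient: |∂Z/∂n| = 60 m / 744000 m = 8.06×10⁻⁵
On a pressure surface, geostrophic balance gives V_g = (g/f)|∂Z/∂n|:
V_g = 9.81 × 8.06×10⁻⁵ / 1.24×10⁻⁴ = 6.40 m/s
Converting: 6.40 m/s × 3.6 = 23.0 km/h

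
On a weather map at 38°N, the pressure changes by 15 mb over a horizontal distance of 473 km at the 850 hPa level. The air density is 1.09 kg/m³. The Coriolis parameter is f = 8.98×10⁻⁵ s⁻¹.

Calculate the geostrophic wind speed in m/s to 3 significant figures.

Pressure gradient: |∂P/∂n| = 1500 Pa / 473000 m = 3.17×10⁻³ Pa/m
Geostrophic balance (pressure-gradient force = Coriolis force):
V_g = (1/(fρ)) |∂P/∂n| = 3.17×10⁻³ / (8.98×10⁻⁵ × 1.09) = 32.4 m/s

32.4 m/s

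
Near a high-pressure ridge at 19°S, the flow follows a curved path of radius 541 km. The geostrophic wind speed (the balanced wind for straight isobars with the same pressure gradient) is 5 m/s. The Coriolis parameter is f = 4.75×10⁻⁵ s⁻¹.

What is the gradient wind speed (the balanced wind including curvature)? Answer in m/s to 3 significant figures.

6.80 m/s

Around a high, pressure-gradient force acts outward with centrifugal, so Coriolis balances both:
fV = (1/ρ)|∂P/∂n| + V²/R  →  V² − fR·V + fR·V_g = 0
With fR = 4.75×10⁻⁵ × 541×10³ m = 25.7 m/s:
V = [fR − √((fR)² − 4 fR V_g)]/2 = [25.7 − √(25.7² − 4×25.7×5)]/2 = 6.8 m/s
Supergeostrophic (V > V_g = 5 m/s), as expected around a high.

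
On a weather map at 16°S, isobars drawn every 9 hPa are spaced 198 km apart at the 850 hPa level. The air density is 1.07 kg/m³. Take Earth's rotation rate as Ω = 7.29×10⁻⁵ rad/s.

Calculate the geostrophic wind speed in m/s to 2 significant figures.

110 m/s

Coriolis parameter at 16°S:
f = 2Ω sin φ = 2 × 7.29×10⁻⁵ × sin 16° = 4.02×10⁻⁵ s⁻¹
Pressure gradient: |∂P/∂n| = 900 Pa / 198000 m = 4.55×10⁻³ Pa/m
Geostrophic balance (pressure-gradient force = Coriolis force):
V_g = (1/(fρ)) |∂P/∂n| = 4.55×10⁻³ / (4.02×10⁻⁵ × 1.07) = 106 m/s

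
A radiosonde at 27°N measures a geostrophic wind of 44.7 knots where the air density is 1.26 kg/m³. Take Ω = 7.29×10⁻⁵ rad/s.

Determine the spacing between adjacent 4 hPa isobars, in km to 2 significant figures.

210 km

Coriolis parameter at 27°N:
f = 2Ω sin φ = 2 × 7.29×10⁻⁵ × sin 27° = 6.62×10⁻⁵ s⁻¹
Wind speed in SI: 44.7 knots = 23.0 m/s
Geostrophic balance rearranged: |∂P/∂n| = f ρ V_g
|∂P/∂n| = 6.62×10⁻⁵ × 1.26 × 23.0 = 1.92×10⁻³ Pa/m
Isobar spacing: Δn = ΔP/|∂P/∂n| = 400 Pa / 1.92×10⁻³ Pa/m = 208564 m ≈ 210 km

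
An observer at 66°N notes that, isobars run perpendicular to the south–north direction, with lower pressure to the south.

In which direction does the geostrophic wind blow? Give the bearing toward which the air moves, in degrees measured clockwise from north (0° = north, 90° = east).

270°

The pressure-gradient force points toward the south (bearing 180°).
Geostrophic balance: in the Northern Hemisphere the Coriolis force deflects motion to the right, so the geostrophic wind blows 90° to the right of the pressure-gradient force (low pressure on the left).
Rotating 180° by 90° clockwise gives 270° — the wind blows toward the west.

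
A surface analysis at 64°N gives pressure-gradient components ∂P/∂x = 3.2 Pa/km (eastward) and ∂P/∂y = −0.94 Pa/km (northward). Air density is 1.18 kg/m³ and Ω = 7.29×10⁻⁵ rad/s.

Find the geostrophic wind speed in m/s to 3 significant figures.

21.6 m/s

Coriolis parameter at 64°N:
f = 2Ω sin φ = 2 × 7.29×10⁻⁵ × sin 64° = 1.31×10⁻⁴ s⁻¹
Component geostrophic relations (x east, y north):
u_g = −(1/(fρ)) ∂P/∂y,  v_g = (1/(fρ)) ∂P/∂x
u_g = −(−0.94×10⁻³)/(1.31×10⁻⁴ × 1.18) = 6.08 m/s;  v_g = (3.2×10⁻³)/(1.31×10⁻⁴ × 1.18) = 20.7 m/s
|V_g| = √(u_g² + v_g²) = 21.6 m/s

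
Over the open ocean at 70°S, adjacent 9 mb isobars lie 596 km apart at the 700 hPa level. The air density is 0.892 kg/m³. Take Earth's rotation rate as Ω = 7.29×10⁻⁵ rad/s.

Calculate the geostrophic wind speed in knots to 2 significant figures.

Coriolis parameter at 70°S:
f = 2Ω sin φ = 2 × 7.29×10⁻⁵ × sin 70° = 1.37×10⁻⁴ s⁻¹
Pressure gradient: |∂P/∂n| = 900 Pa / 596000 m = 1.51×10⁻³ Pa/m
Geostrophic balance (pressure-gradient force = Coriolis force):
V_g = (1/(fρ)) |∂P/∂n| = 1.51×10⁻³ / (1.37×10⁻⁴ × 0.892) = 12.4 m/s
Converting: 12.4 m/s × 1.944 = 24 knots

24 knots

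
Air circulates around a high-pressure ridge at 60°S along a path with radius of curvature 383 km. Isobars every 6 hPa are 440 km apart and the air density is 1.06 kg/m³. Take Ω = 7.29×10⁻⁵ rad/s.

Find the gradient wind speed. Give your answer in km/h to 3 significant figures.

Coriolis parameter at 60°S:
f = 2Ω sin φ = 2 × 7.29×10⁻⁵ × sin 60° = 1.26×10⁻⁴ s⁻¹
Pressure gradient: |∂P/∂n| = 600 Pa / 440000 m = 1.36×10⁻³ Pa/m
Geostrophic speed: V_g = |∂P/∂n|/(fρ) = 1.36×10⁻³/(1.26×10⁻⁴ × 1.06) = 10.2 m/s
Around a high, pressure-gradient force acts outward with centrifugal, so Coriolis balances both:
fV = (1/ρ)|∂P/∂n| + V²/R  →  V² − fR·V + fR·V_g = 0
With fR = 1.26×10⁻⁴ × 383×10³ m = 48.4 m/s:
V = [fR − √((fR)² − 4 fR V_g)]/2 = [48.4 − √(48.4² − 4×48.4×10.2)]/2 = 14.6 m/s
Supergeostrophic (V > V_g = 10.2 m/s), as expected around a high.
Converting: 14.6 m/s × 3.6 = 52.5 km/h

52.5 km/h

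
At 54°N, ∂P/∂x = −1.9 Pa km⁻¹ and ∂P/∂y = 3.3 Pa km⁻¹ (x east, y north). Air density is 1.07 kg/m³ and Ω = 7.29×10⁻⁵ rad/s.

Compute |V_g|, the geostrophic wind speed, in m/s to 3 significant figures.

30.2 m/s

Coriolis parameter at 54°N:
f = 2Ω sin φ = 2 × 7.29×10⁻⁵ × sin 54° = 1.18×10⁻⁴ s⁻¹
Component geostrophic relations (x east, y north):
u_g = −(1/(fρ)) ∂P/∂y,  v_g = (1/(fρ)) ∂P/∂x
u_g = −(3.3×10⁻³)/(1.18×10⁻⁴ × 1.07) = −26.1 m/s;  v_g = (−1.9×10⁻³)/(1.18×10⁻⁴ × 1.07) = −15.1 m/s
|V_g| = √(u_g² + v_g²) = 30.2 m/s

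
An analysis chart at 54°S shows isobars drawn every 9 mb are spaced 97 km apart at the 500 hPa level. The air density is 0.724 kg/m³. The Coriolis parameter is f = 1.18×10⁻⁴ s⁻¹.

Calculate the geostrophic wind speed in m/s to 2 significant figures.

110 m/s

Pressure gradient: |∂P/∂n| = 900 Pa / 97000 m = 9.28×10⁻³ Pa/m
Geostrophic balance (pressure-gradient force = Coriolis force):
V_g = (1/(fρ)) |∂P/∂n| = 9.28×10⁻³ / (1.18×10⁻⁴ × 0.724) = 109 m/s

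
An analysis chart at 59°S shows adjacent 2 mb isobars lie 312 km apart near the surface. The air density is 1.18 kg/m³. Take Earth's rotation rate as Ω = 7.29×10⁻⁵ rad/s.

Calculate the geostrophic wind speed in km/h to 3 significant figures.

15.6 km/h

Coriolis parameter at 59°S:
f = 2Ω sin φ = 2 × 7.29×10⁻⁵ × sin 59° = 1.25×10⁻⁴ s⁻¹
Pressure gradient: |∂P/∂n| = 200 Pa / 312000 m = 6.41×10⁻⁴ Pa/m
Geostrophic balance (pressure-gradient force = Coriolis force):
V_g = (1/(fρ)) |∂P/∂n| = 6.41×10⁻⁴ / (1.25×10⁻⁴ × 1.18) = 4.35 m/s
Converting: 4.35 m/s × 3.6 = 15.6 km/h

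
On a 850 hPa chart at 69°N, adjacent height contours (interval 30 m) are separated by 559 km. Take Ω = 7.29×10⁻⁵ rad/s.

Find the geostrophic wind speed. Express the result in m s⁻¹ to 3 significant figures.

Coriolis parameter at 69°N:
f = 2Ω sin φ = 2 × 7.29×10⁻⁵ × sin 69° = 1.36×10⁻⁴ s⁻¹
Height gradient: |∂Z/∂n| = 30 m / 559000 m = 5.37×10⁻⁵
On a pressure surface, geostrophic balance gives V_g = (g/f)|∂Z/∂n|:
V_g = 9.81 × 5.37×10⁻⁵ / 1.36×10⁻⁴ = 3.87 m/s

3.87 m s⁻¹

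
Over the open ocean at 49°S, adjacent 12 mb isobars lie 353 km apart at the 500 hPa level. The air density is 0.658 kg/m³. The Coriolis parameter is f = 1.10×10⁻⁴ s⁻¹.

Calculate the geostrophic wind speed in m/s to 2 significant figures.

Pressure gradient: |∂P/∂n| = 1200 Pa / 353000 m = 3.40×10⁻³ Pa/m
Geostrophic balance (pressure-gradient force = Coriolis force):
V_g = (1/(fρ)) |∂P/∂n| = 3.40×10⁻³ / (1.10×10⁻⁴ × 0.658) = 47.0 m/s

47 m/s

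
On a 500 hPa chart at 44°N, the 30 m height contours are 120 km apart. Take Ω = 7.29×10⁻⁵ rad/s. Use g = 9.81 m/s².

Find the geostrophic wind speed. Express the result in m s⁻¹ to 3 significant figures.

Coriolis parameter at 44°N:
f = 2Ω sin φ = 2 × 7.29×10⁻⁵ × sin 44° = 1.01×10⁻⁴ s⁻¹
Height gradient: |∂Z/∂n| = 30 m / 120000 m = 2.50×10⁻⁴
On a pressure surface, geostrophic balance gives V_g = (g/f)|∂Z/∂n|:
V_g = 9.81 × 2.50×10⁻⁴ / 1.01×10⁻⁴ = 24.2 m/s

24.2 m s⁻¹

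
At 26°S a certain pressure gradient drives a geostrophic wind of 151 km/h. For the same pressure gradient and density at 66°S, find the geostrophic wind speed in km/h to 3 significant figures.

With the same pressure gradient and density, V_g ∝ 1/f ∝ 1/sin φ.
V₂ = V₁ · sin φ₁ / sin φ₂ = 151 × sin 26° / sin 66°
V₂ = 151 × 0.4384/0.9135 = 72.5 km/h

72.5 km/h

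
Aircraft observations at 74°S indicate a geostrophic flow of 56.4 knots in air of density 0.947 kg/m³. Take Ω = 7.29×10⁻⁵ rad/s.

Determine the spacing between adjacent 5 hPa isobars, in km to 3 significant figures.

130 km

Coriolis parameter at 74°S:
f = 2Ω sin φ = 2 × 7.29×10⁻⁵ × sin 74° = 1.40×10⁻⁴ s⁻¹
Wind speed in SI: 56.4 knots = 29.0 m/s
Geostrophic balance rearranged: |∂P/∂n| = f ρ V_g
|∂P/∂n| = 1.40×10⁻⁴ × 0.947 × 29.0 = 3.85×10⁻³ Pa/m
Isobar spacing: Δn = ΔP/|∂P/∂n| = 500 Pa / 3.85×10⁻³ Pa/m = 129839 m ≈ 130 km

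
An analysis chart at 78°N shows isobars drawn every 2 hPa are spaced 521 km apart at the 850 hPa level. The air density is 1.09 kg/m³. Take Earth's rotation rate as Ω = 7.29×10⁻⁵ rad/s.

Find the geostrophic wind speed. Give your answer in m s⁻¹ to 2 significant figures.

2.5 m s⁻¹

Coriolis parameter at 78°N:
f = 2Ω sin φ = 2 × 7.29×10⁻⁵ × sin 78° = 1.43×10⁻⁴ s⁻¹
Pressure gradient: |∂P/∂n| = 200 Pa / 521000 m = 3.84×10⁻⁴ Pa/m
Geostrophic balance (pressure-gradient force = Coriolis force):
V_g = (1/(fρ)) |∂P/∂n| = 3.84×10⁻⁴ / (1.43×10⁻⁴ × 1.09) = 2.47 m/s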